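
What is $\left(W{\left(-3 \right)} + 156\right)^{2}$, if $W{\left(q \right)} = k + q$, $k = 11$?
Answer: $26896$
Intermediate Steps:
$W{\left(q \right)} = 11 + q$
$\left(W{\left(-3 \right)} + 156\right)^{2} = \left(\left(11 - 3\right) + 156\right)^{2} = \left(8 + 156\right)^{2} = 164^{2} = 26896$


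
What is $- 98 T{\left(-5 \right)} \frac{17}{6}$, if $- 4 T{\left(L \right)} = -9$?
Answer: $- \frac{2499}{4} \approx -624.75$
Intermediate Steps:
$T{\left(L \right)} = \frac{9}{4}$ ($T{\left(L \right)} = \left(- \frac{1}{4}\right) \left(-9\right) = \frac{9}{4}$)
$- 98 T{\left(-5 \right)} \frac{17}{6} = \left(-98\right) \frac{9}{4} \cdot \frac{17}{6} = - \frac{441 \cdot 17 \cdot \frac{1}{6}}{2} = \left(- \frac{441}{2}\right) \frac{17}{6} = - \frac{2499}{4}$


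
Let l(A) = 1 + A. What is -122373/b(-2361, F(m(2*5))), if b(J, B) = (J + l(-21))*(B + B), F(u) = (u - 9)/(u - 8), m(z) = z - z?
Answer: 54388/2381 ≈ 22.842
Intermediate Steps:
m(z) = 0
F(u) = (-9 + u)/(-8 + u)
b(J, B) = 2*B*(-20 + J) (b(J, B) = (J + (1 - 21))*(B + B) = (J - 20)*(2*B) = (-20 + J)*(2*B) = 2*B*(-20 + J))
-122373/b(-2361, F(m(2*5))) = -122373*(-8 + 0)/(2*(-20 - 2361)*(-9 + 0)) = -122373/(2*(-9/(-8))*(-2381)) = -122373/(2*(-⅛*(-9))*(-2381)) = -122373/(2*(9/8)*(-2381)) = -122373/(-21429/4) = -122373*(-4/21429) = 54388/2381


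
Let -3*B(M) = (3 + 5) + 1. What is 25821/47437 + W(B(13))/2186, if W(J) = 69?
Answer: 59717859/103697282 ≈ 0.57589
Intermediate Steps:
B(M) = -3 (B(M) = -((3 + 5) + 1)/3 = -(8 + 1)/3 = -1/3*9 = -3)
25821/47437 + W(B(13))/2186 = 25821/47437 + 69/2186 = 59717859/103697282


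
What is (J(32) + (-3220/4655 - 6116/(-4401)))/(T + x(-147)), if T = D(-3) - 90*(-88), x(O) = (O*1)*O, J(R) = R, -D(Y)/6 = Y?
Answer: 19139192/17294834151 ≈ 0.0011066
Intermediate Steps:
D(Y) = -6*Y
x(O) = O² (x(O) = O*O = O²)
T = 7938 (T = -6*(-3) - 90*(-88) = 18 + 7920 = 7938)
(J(32) + (-3220/4655 - 6116/(-4401)))/(T + x(-147)) = (32 + (-3220/4655 - 6116/(-4401)))/(7938 + (-147)²) = (32 + (-3220*1/4655 - 6116*(-1/4401)))/(7938 + 21609) = (32 + (-92/133 + 6116/4401))/29547 = (32 + 408536/585333)*(1/29547) = (19139192/585333)*(1/29547) = 19139192/17294834151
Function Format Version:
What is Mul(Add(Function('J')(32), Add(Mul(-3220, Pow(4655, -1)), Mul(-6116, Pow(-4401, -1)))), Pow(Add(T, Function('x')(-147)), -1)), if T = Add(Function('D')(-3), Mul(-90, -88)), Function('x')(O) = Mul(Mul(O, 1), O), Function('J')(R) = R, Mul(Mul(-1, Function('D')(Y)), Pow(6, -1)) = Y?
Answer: Rational(19139192, 17294834151) ≈ 0.0011066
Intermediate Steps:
Function('D')(Y) = Mul(-6, Y)
Function('x')(O) = Pow(O, 2) (Function('x')(O) = Mul(O, O) = Pow(O, 2))
T = 7938 (T = Add(Mul(-6, -3), Mul(-90, -88)) = Add(18, 7920) = 7938)
Mul(Add(Function('J')(32), Add(Mul(-3220, Pow(4655, -1)), Mul(-6116, Pow(-4401, -1)))), Pow(Add(T, Function('x')(-147)), -1)) = Mul(Add(32, Add(Mul(-3220, Pow(4655, -1)), Mul(-6116, Pow(-4401, -1)))), Pow(Add(7938, Pow(-147, 2)), -1)) = Mul(Add(32, Add(Mul(-3220, Rational(1, 4655)), Mul(-6116, Rational(-1, 4401)))), Pow(Add(7938, 21609), -1)) = Mul(Add(32, Add(Rational(-92, 133), Rational(6116, 4401))), Pow(29547, -1)) = Mul(Add(32, Rational(408536, 585333)), Rational(1, 29547)) = Mul(Rational(19139192, 585333), Rational(1, 29547)) = Rational(19139192, 17294834151)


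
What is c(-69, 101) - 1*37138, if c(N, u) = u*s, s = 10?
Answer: -36128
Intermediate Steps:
c(N, u) = 10*u (c(N, u) = u*10 = 10*u)
c(-69, 101) - 1*37138 = 10*101 - 1*37138 = 1010 - 37138 = -36128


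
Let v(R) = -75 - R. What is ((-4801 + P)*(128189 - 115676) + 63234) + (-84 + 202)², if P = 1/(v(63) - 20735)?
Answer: -1252333152628/20873 ≈ -5.9998e+7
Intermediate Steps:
P = -1/20873 (P = 1/((-75 - 1*63) - 20735) = 1/((-75 - 63) - 20735) = 1/(-138 - 20735) = 1/(-20873) = -1/20873 ≈ -4.7909e-5)
((-4801 + P)*(128189 - 115676) + 63234) + (-84 + 202)² = ((-4801 - 1/20873)*(128189 - 115676) + 63234) + (-84 + 202)² = (-100211274/20873*12513 + 63234) + 118² = (-1253943671562/20873 + 63234) + 13924 = -1252623788280/20873 + 13924 = -1252333152628/20873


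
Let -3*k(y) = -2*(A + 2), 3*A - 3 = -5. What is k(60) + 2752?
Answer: 24776/9 ≈ 2752.9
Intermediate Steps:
A = -⅔ (A = 1 + (⅓)*(-5) = 1 - 5/3 = -⅔ ≈ -0.66667)
k(y) = 8/9 (k(y) = -(-2)*(-⅔ + 2)/3 = -(-2)*4/(3*3) = -⅓*(-8/3) = 8/9)
k(60) + 2752 = 8/9 + 2752 = 24776/9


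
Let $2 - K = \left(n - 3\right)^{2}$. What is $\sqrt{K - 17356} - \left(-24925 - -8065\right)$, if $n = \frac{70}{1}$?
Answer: $16860 + 3 i \sqrt{2427} \approx 16860.0 + 147.79 i$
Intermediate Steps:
$n = 70$ ($n = 70 \cdot 1 = 70$)
$K = -4487$ ($K = 2 - \left(70 - 3\right)^{2} = 2 - 67^{2} = 2 - 4489 = -4487$)
$\sqrt{K - 17356} - \left(-24925 - -8065\right) = \sqrt{-4487 - 17356} - \left(-24925 - -8065\right) = \sqrt{-21843} - \left(-24925 + 8065\right) = 3 i \sqrt{2427} - -16860 = 3 i \sqrt{2427} + 16860 = 16860 + 3 i \sqrt{2427}$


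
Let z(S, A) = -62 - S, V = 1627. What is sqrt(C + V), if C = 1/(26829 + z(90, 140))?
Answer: 2*sqrt(289468658990)/26677 ≈ 40.336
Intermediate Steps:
C = 1/26677 (C = 1/(26829 + (-62 - 1*90)) = 1/(26829 + (-62 - 90)) = 1/(26829 - 152) = 1/26677 ≈ 3.7486e-5)
sqrt(C + V) = sqrt(1/26677 + 1627) = sqrt(43403480/26677) = 2*sqrt(289468658990)/26677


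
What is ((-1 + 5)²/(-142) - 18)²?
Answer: 1653796/5041 ≈ 328.07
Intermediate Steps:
((-1 + 5)²/(-142) - 18)² = (4²*(-1/142) - 18)² = (16*(-1/142) - 18)² = (-8/71 - 18)² = (-1286/71)² = 1653796/5041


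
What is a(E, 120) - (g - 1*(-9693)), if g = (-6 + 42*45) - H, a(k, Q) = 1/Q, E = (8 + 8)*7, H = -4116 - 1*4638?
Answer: -2439719/120 ≈ -20331.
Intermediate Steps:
H = -8754 (H = -4116 - 4638 = -8754)
E = 112 (E = 16*7 = 112)
g = 10638 (g = (-6 + 42*45) - 1*(-8754) = (-6 + 1890) + 8754 = 1884 + 8754 = 10638)
a(E, 120) - (g - 1*(-9693)) = 1/120 - (10638 - 1*(-9693)) = 1/120 - (10638 + 9693) = 1/120 - 1*20331 = 1/120 - 20331 = -2439719/120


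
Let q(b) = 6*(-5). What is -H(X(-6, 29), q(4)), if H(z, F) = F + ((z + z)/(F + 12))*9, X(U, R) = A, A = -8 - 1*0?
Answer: 22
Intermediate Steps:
q(b) = -30
A = -8 (A = -8 + 0 = -8)
X(U, R) = -8
H(z, F) = F + 18*z/(12 + F) (H(z, F) = F + ((2*z)/(12 + F))*9 = F + (2*z/(12 + F))*9 = F + 18*z/(12 + F))
-H(X(-6, 29), q(4)) = -((-30)**2 + 12*(-30) + 18*(-8))/(12 - 30) = -(900 - 360 - 144)/(-18) = -(-1)*396/18 = -1*(-22) = 22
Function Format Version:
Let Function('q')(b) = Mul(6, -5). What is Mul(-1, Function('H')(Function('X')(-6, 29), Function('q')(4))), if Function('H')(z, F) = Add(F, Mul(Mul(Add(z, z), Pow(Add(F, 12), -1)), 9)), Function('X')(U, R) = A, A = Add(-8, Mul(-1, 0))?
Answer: 22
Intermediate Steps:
Function('q')(b) = -30
A = -8 (A = Add(-8, 0) = -8)
Function('X')(U, R) = -8
Function('H')(z, F) = Add(F, Mul(18, z, Pow(Add(12, F), -1))) (Function('H')(z, F) = Add(F, Mul(Mul(Mul(2, z), Pow(Add(12, F), -1)), 9)) = Add(F, Mul(Mul(2, z, Pow(Add(12, F), -1)), 9)) = Add(F, Mul(18, z, Pow(Add(12, F), -1))))
Mul(-1, Function('H')(Function('X')(-6, 29), Function('q')(4))) = Mul(-1, Mul(Pow(Add(12, -30), -1), Add(Pow(-30, 2), Mul(12, -30), Mul(18, -8)))) = Mul(-1, Mul(Pow(-18, -1), Add(900, -360, -144))) = Mul(-1, Mul(Rational(-1, 18), 396)) = Mul(-1, -22) = 22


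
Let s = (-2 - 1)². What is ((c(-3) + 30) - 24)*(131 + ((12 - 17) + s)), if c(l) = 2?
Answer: 1080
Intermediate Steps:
s = 9 (s = (-3)² = 9)
((c(-3) + 30) - 24)*(131 + ((12 - 17) + s)) = ((2 + 30) - 24)*(131 + ((12 - 17) + 9)) = (32 - 24)*(131 + (-5 + 9)) = 8*(131 + 4) = 8*135 = 1080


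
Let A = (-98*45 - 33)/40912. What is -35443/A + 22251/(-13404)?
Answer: 6478763709757/19851324 ≈ 3.2636e+5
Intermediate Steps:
A = -4443/40912 (A = (-4410 - 33)*(1/40912) = -4443*1/40912 = -4443/40912 ≈ -0.10860)
-35443/A + 22251/(-13404) = -35443/(-4443/40912) + 22251/(-13404) = -35443*(-40912/4443) + 22251*(-1/13404) = 1450044016/4443 - 7417/4468 = 6478763709757/19851324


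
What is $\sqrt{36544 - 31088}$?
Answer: $4 \sqrt{341} \approx 73.865$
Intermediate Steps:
$\sqrt{36544 - 31088} = \sqrt{5456} = 4 \sqrt{341}$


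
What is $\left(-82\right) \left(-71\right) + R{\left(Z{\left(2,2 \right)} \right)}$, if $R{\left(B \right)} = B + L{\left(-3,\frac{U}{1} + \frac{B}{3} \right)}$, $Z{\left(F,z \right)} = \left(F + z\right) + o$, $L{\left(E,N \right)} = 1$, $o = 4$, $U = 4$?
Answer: $5831$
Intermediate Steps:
$Z{\left(F,z \right)} = 4 + F + z$ ($Z{\left(F,z \right)} = \left(F + z\right) + 4 = 4 + F + z$)
$R{\left(B \right)} = 1 + B$ ($R{\left(B \right)} = B + 1 = 1 + B$)
$\left(-82\right) \left(-71\right) + R{\left(Z{\left(2,2 \right)} \right)} = \left(-82\right) \left(-71\right) + \left(1 + \left(4 + 2 + 2\right)\right) = 5822 + \left(1 + 8\right) = 5822 + 9 = 5831$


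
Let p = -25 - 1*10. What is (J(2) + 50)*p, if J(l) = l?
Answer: -1820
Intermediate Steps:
p = -35 (p = -25 - 10 = -35)
(J(2) + 50)*p = (2 + 50)*(-35) = 52*(-35) = -1820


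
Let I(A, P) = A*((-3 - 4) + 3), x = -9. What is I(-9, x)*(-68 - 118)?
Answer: -6696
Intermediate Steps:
I(A, P) = -4*A (I(A, P) = A*(-7 + 3) = A*(-4) = -4*A)
I(-9, x)*(-68 - 118) = (-4*(-9))*(-68 - 118) = 36*(-186) = -6696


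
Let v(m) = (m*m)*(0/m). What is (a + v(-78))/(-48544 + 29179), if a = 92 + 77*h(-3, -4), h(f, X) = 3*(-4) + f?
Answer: 1063/19365 ≈ 0.054893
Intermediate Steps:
v(m) = 0 (v(m) = m²*0 = 0)
h(f, X) = -12 + f
a = -1063 (a = 92 + 77*(-12 - 3) = 92 + 77*(-15) = 92 - 1155 = -1063)
(a + v(-78))/(-48544 + 29179) = (-1063 + 0)/(-48544 + 29179) = -1063/(-19365) = -1063*(-1/19365) = 1063/19365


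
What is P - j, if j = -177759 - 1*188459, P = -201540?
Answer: 164678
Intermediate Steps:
j = -366218 (j = -177759 - 188459 = -366218)
P - j = -201540 - 1*(-366218) = -201540 + 366218 = 164678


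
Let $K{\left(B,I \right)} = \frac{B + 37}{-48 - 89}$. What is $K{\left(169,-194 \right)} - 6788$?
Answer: $- \frac{930162}{137} \approx -6789.5$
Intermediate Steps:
$K{\left(B,I \right)} = - \frac{37}{137} - \frac{B}{137}$ ($K{\left(B,I \right)} = \frac{37 + B}{-137} = \left(37 + B\right) \left(- \frac{1}{137}\right) = - \frac{37}{137} - \frac{B}{137}$)
$K{\left(169,-194 \right)} - 6788 = \left(- \frac{37}{137} - \frac{169}{137}\right) - 6788 = - \frac{206}{137} - 6788 = - \frac{930162}{137}$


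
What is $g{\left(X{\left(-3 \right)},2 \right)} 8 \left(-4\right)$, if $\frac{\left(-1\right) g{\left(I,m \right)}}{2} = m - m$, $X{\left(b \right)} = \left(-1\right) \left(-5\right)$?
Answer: $0$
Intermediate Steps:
$X{\left(b \right)} = 5$
$g{\left(I,m \right)} = 0$ ($g{\left(I,m \right)} = - 2 \left(m - m\right) = \left(-2\right) 0 = 0$)
$g{\left(X{\left(-3 \right)},2 \right)} 8 \left(-4\right) = 0 \cdot 8 \left(-4\right) = 0 \left(-4\right) = 0$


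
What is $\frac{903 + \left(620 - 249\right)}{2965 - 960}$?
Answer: $\frac{1274}{2005} \approx 0.63541$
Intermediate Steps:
$\frac{903 + \left(620 - 249\right)}{2965 - 960} = \frac{903 + \left(620 - 249\right)}{2005} = \left(903 + 371\right) \frac{1}{2005} = 1274 \cdot \frac{1}{2005} = \frac{1274}{2005}$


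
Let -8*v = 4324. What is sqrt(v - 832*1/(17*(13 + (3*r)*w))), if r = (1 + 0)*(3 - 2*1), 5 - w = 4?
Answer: I*sqrt(628354)/34 ≈ 23.314*I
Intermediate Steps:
v = -1081/2 (v = -1/8*4324 = -1081/2 ≈ -540.50)
w = 1 (w = 5 - 1*4 = 5 - 4 = 1)
r = 1 (r = 1*(3 - 2) = 1*1 = 1)
sqrt(v - 832*1/(17*(13 + (3*r)*w))) = sqrt(-1081/2 - 832*1/(17*(13 + (3*1)*1))) = sqrt(-1081/2 - 832*1/(17*(13 + 3*1))) = sqrt(-1081/2 - 832*1/(17*(13 + 3))) = sqrt(-1081/2 - 832/(17*16)) = sqrt(-1081/2 - 832/272) = sqrt(-1081/2 - 832*1/272) = sqrt(-1081/2 - 52/17) = sqrt(-18481/34) = I*sqrt(628354)/34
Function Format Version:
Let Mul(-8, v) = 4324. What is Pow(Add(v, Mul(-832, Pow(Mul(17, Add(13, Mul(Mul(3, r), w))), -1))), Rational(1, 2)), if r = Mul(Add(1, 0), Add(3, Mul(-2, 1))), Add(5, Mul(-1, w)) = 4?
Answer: Mul(Rational(1, 34), I, Pow(628354, Rational(1, 2))) ≈ Mul(23.314, I)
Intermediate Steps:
v = Rational(-1081, 2) (v = Mul(Rational(-1, 8), 4324) = Rational(-1081, 2) ≈ -540.50)
w = 1 (w = Add(5, Mul(-1, 4)) = Add(5, -4) = 1)
r = 1 (r = Mul(1, Add(3, -2)) = Mul(1, 1) = 1)
Pow(Add(v, Mul(-832, Pow(Mul(17, Add(13, Mul(Mul(3, r), w))), -1))), Rational(1, 2)) = Pow(Add(Rational(-1081, 2), Mul(-832, Pow(Mul(17, Add(13, Mul(Mul(3, 1), 1))), -1))), Rational(1, 2)) = Pow(Add(Rational(-1081, 2), Mul(-832, Pow(Mul(17, Add(13, Mul(3, 1))), -1))), Rational(1, 2)) = Pow(Add(Rational(-1081, 2), Mul(-832, Pow(Mul(17, Add(13, 3)), -1))), Rational(1, 2)) = Pow(Add(Rational(-1081, 2), Mul(-832, Pow(Mul(17, 16), -1))), Rational(1, 2)) = Pow(Add(Rational(-1081, 2), Mul(-832, Pow(272, -1))), Rational(1, 2)) = Pow(Add(Rational(-1081, 2), Mul(-832, Rational(1, 272))), Rational(1, 2)) = Pow(Add(Rational(-1081, 2), Rational(-52, 17)), Rational(1, 2)) = Pow(Rational(-18481, 34), Rational(1, 2)) = Mul(Rational(1, 34), I, Pow(628354, Rational(1, 2)))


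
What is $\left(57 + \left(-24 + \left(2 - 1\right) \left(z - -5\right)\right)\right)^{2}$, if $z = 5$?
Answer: $1849$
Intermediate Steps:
$\left(57 + \left(-24 + \left(2 - 1\right) \left(z - -5\right)\right)\right)^{2} = \left(57 - \left(24 - \left(2 - 1\right) \left(5 - -5\right)\right)\right)^{2} = \left(57 - \left(24 - \left(5 + 5\right)\right)\right)^{2} = \left(57 + \left(-24 + 1 \cdot 10\right)\right)^{2} = \left(57 + \left(-24 + 10\right)\right)^{2} = \left(57 - 14\right)^{2} = 43^{2} = 1849$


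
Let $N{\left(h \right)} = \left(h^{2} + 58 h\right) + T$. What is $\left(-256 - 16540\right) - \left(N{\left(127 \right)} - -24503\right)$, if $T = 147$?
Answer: $-64941$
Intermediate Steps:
$N{\left(h \right)} = 147 + h^{2} + 58 h$ ($N{\left(h \right)} = \left(h^{2} + 58 h\right) + 147 = 147 + h^{2} + 58 h$)
$\left(-256 - 16540\right) - \left(N{\left(127 \right)} - -24503\right) = \left(-256 - 16540\right) - \left(\left(147 + 127^{2} + 58 \cdot 127\right) - -24503\right) = \left(-256 - 16540\right) - \left(\left(147 + 16129 + 7366\right) + 24503\right) = -16796 - \left(23642 + 24503\right) = -16796 - 48145 = -64941$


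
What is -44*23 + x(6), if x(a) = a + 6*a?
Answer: -970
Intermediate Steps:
x(a) = 7*a
-44*23 + x(6) = -44*23 + 7*6 = -1012 + 42 = -970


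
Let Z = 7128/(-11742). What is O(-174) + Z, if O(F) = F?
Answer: -341706/1957 ≈ -174.61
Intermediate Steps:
Z = -1188/1957 (Z = 7128*(-1/11742) = -1188/1957 ≈ -0.60705)
O(-174) + Z = -174 - 1188/1957 = -341706/1957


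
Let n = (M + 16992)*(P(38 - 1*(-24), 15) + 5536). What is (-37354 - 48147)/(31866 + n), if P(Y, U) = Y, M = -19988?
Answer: 85501/16739742 ≈ 0.0051077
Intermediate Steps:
n = -16771608 (n = (-19988 + 16992)*((38 - 1*(-24)) + 5536) = -2996*((38 + 24) + 5536) = -2996*(62 + 5536) = -2996*5598 = -16771608)
(-37354 - 48147)/(31866 + n) = (-37354 - 48147)/(31866 - 16771608) = -85501/(-16739742) = -85501*(-1/16739742) = 85501/16739742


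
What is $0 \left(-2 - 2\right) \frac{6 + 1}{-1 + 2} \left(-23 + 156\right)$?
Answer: $0$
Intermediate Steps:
$0 \left(-2 - 2\right) \frac{6 + 1}{-1 + 2} \left(-23 + 156\right) = 0 \left(-2 - 2\right) \frac{7}{1} \cdot 133 = 0 \left(-4\right) 7 \cdot 1 \cdot 133 = 0 \cdot 7 \cdot 133 = 0 \cdot 133 = 0$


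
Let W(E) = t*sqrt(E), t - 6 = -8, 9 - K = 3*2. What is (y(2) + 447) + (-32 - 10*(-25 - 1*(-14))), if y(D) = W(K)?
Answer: 525 - 2*sqrt(3) ≈ 521.54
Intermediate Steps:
K = 3 (K = 9 - 3*2 = 9 - 1*6 = 9 - 6 = 3)
t = -2 (t = 6 - 8 = -2)
W(E) = -2*sqrt(E)
y(D) = -2*sqrt(3)
(y(2) + 447) + (-32 - 10*(-25 - 1*(-14))) = (-2*sqrt(3) + 447) + (-32 - 10*(-25 - 1*(-14))) = (447 - 2*sqrt(3)) + (-32 - 10*(-25 + 14)) = (447 - 2*sqrt(3)) + (-32 - 10*(-11)) = (447 - 2*sqrt(3)) + (-32 + 110) = (447 - 2*sqrt(3)) + 78 = 525 - 2*sqrt(3)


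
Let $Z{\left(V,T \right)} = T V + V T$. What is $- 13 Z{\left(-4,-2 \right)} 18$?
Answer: $-3744$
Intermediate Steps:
$Z{\left(V,T \right)} = 2 T V$ ($Z{\left(V,T \right)} = T V + T V = 2 T V$)
$- 13 Z{\left(-4,-2 \right)} 18 = - 13 \cdot 2 \left(-2\right) \left(-4\right) 18 = \left(-13\right) 16 \cdot 18 = \left(-208\right) 18 = -3744$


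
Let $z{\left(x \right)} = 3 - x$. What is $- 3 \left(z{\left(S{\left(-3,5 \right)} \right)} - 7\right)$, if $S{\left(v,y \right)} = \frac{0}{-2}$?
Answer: $12$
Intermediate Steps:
$S{\left(v,y \right)} = 0$ ($S{\left(v,y \right)} = 0 \left(- \frac{1}{2}\right) = 0$)
$- 3 \left(z{\left(S{\left(-3,5 \right)} \right)} - 7\right) = - 3 \left(\left(3 - 0\right) - 7\right) = - 3 \left(\left(3 + 0\right) - 7\right) = - 3 \left(3 - 7\right) = \left(-3\right) \left(-4\right) = 12$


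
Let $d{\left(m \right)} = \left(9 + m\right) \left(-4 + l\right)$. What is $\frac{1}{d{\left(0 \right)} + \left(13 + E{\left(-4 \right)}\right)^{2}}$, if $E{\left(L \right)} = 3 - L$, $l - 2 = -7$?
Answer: $\frac{1}{319} \approx 0.0031348$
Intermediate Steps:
$l = -5$ ($l = 2 - 7 = -5$)
$d{\left(m \right)} = -81 - 9 m$ ($d{\left(m \right)} = \left(9 + m\right) \left(-4 - 5\right) = \left(9 + m\right) \left(-9\right) = -81 - 9 m$)
$\frac{1}{d{\left(0 \right)} + \left(13 + E{\left(-4 \right)}\right)^{2}} = \frac{1}{\left(-81 - 0\right) + \left(13 + \left(3 - -4\right)\right)^{2}} = \frac{1}{\left(-81 + 0\right) + \left(13 + \left(3 + 4\right)\right)^{2}} = \frac{1}{-81 + \left(13 + 7\right)^{2}} = \frac{1}{-81 + 20^{2}} = \frac{1}{-81 + 400} = \frac{1}{319}$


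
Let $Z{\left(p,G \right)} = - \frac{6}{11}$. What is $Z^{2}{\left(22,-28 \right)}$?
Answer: $\frac{36}{121} \approx 0.29752$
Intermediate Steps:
$Z{\left(p,G \right)} = - \frac{6}{11}$ ($Z{\left(p,G \right)} = \left(-6\right) \frac{1}{11} = - \frac{6}{11}$)
$Z^{2}{\left(22,-28 \right)} = \left(- \frac{6}{11}\right)^{2} = \frac{36}{121}$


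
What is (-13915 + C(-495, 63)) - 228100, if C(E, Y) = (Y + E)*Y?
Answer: -269231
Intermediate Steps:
C(E, Y) = Y*(E + Y) (C(E, Y) = (E + Y)*Y = Y*(E + Y))
(-13915 + C(-495, 63)) - 228100 = (-13915 + 63*(-495 + 63)) - 228100 = (-13915 + 63*(-432)) - 228100 = (-13915 - 27216) - 228100 = -41131 - 228100 = -269231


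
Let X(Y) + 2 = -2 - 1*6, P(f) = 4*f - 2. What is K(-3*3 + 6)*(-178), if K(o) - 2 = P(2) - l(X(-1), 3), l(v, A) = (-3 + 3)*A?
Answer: -1424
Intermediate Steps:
P(f) = -2 + 4*f
X(Y) = -10 (X(Y) = -2 + (-2 - 1*6) = -2 + (-2 - 6) = -2 - 8 = -10)
l(v, A) = 0 (l(v, A) = 0*A = 0)
K(o) = 8 (K(o) = 2 + ((-2 + 4*2) - 1*0) = 2 + ((-2 + 8) + 0) = 2 + (6 + 0) = 2 + 6 = 8)
K(-3*3 + 6)*(-178) = 8*(-178) = -1424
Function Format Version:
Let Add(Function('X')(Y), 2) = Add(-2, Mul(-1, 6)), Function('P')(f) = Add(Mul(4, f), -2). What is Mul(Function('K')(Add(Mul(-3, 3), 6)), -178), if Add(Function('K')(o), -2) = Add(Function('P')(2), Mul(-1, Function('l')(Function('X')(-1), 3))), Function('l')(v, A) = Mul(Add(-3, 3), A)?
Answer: -1424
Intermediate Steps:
Function('P')(f) = Add(-2, Mul(4, f))
Function('X')(Y) = -10 (Function('X')(Y) = Add(-2, Add(-2, Mul(-1, 6))) = Add(-2, Add(-2, -6)) = Add(-2, -8) = -10)
Function('l')(v, A) = 0 (Function('l')(v, A) = Mul(0, A) = 0)
Function('K')(o) = 8 (Function('K')(o) = Add(2, Add(Add(-2, Mul(4, 2)), Mul(-1, 0))) = Add(2, Add(Add(-2, 8), 0)) = Add(2, Add(6, 0)) = Add(2, 6) = 8)
Mul(Function('K')(Add(Mul(-3, 3), 6)), -178) = Mul(8, -178) = -1424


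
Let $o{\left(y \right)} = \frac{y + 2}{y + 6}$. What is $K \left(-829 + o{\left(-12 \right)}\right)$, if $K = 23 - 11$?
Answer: $-9928$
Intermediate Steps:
$o{\left(y \right)} = \frac{2 + y}{6 + y}$
$K = 12$
$K \left(-829 + o{\left(-12 \right)}\right) = 12 \left(-829 + \frac{2 - 12}{6 - 12}\right) = 12 \left(-829 + \frac{1}{-6} \left(-10\right)\right) = 12 \left(-829 - - \frac{5}{3}\right) = 12 \left(-829 + \frac{5}{3}\right) = 12 \left(- \frac{2482}{3}\right) = -9928$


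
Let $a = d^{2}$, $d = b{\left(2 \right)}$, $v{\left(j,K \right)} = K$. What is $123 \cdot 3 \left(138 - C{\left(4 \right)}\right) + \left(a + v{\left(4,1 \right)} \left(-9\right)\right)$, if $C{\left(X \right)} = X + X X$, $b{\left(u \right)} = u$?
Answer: $43537$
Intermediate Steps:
$C{\left(X \right)} = X + X^{2}$
$d = 2$
$a = 4$ ($a = 2^{2} = 4$)
$123 \cdot 3 \left(138 - C{\left(4 \right)}\right) + \left(a + v{\left(4,1 \right)} \left(-9\right)\right) = 123 \cdot 3 \left(138 - 4 \left(1 + 4\right)\right) + \left(4 + 1 \left(-9\right)\right) = 369 \left(138 - 4 \cdot 5\right) + \left(4 - 9\right) = 369 \left(138 - 20\right) - 5 = 369 \cdot 118 - 5 = 43542 - 5 = 43537$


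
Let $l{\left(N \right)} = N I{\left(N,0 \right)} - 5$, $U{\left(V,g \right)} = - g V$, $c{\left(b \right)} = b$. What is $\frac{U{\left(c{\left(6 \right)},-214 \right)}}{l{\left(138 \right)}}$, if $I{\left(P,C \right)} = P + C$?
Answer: $\frac{1284}{19039} \approx 0.067441$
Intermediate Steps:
$I{\left(P,C \right)} = C + P$
$U{\left(V,g \right)} = - V g$
$l{\left(N \right)} = -5 + N^{2}$ ($l{\left(N \right)} = N \left(0 + N\right) - 5 = N N - 5 = N^{2} - 5 = -5 + N^{2}$)
$\frac{U{\left(c{\left(6 \right)},-214 \right)}}{l{\left(138 \right)}} = \frac{\left(-1\right) 6 \left(-214\right)}{-5 + 138^{2}} = \frac{1284}{-5 + 19044} = \frac{1284}{19039}$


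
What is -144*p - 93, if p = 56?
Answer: -8157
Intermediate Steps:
-144*p - 93 = -144*56 - 93 = -8064 - 93 = -8157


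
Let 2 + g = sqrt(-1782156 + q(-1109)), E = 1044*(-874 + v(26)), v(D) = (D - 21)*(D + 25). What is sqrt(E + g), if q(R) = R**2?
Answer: sqrt(-646238 + 5*I*sqrt(22091)) ≈ 0.462 + 803.89*I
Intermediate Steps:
v(D) = (-21 + D)*(25 + D)
E = -646236 (E = 1044*(-874 + (-525 + 26**2 + 4*26)) = 1044*(-874 + (-525 + 676 + 104)) = 1044*(-874 + 255) = 1044*(-619) = -646236)
g = -2 + 5*I*sqrt(22091) (g = -2 + sqrt(-1782156 + (-1109)**2) = -2 + sqrt(-1782156 + 1229881) = -2 + sqrt(-552275) = -2 + 5*I*sqrt(22091) ≈ -2.0 + 743.15*I)
sqrt(E + g) = sqrt(-646236 + (-2 + 5*I*sqrt(22091))) = sqrt(-646238 + 5*I*sqrt(22091))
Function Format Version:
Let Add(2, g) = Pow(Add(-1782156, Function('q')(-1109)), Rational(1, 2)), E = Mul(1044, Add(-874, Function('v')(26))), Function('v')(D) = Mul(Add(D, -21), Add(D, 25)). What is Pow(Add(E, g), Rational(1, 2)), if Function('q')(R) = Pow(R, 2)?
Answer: Pow(Add(-646238, Mul(5, I, Pow(22091, Rational(1, 2)))), Rational(1, 2)) ≈ Add(0.462, Mul(803.89, I))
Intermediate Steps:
Function('v')(D) = Mul(Add(-21, D), Add(25, D))
E = -646236 (E = Mul(1044, Add(-874, Add(-525, Pow(26, 2), Mul(4, 26)))) = Mul(1044, Add(-874, Add(-525, 676, 104))) = Mul(1044, Add(-874, 255)) = Mul(1044, -619) = -646236)
g = Add(-2, Mul(5, I, Pow(22091, Rational(1, 2)))) (g = Add(-2, Pow(Add(-1782156, Pow(-1109, 2)), Rational(1, 2))) = Add(-2, Pow(Add(-1782156, 1229881), Rational(1, 2))) = Add(-2, Pow(-552275, Rational(1, 2))) = Add(-2, Mul(5, I, Pow(22091, Rational(1, 2)))) ≈ Add(-2.0000, Mul(743.15, I)))
Pow(Add(E, g), Rational(1, 2)) = Pow(Add(-646236, Add(-2, Mul(5, I, Pow(22091, Rational(1, 2))))), Rational(1, 2)) = Pow(Add(-646238, Mul(5, I, Pow(22091, Rational(1, 2)))), Rational(1, 2))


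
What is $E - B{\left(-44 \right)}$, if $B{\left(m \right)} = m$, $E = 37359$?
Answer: $37403$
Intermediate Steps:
$E - B{\left(-44 \right)} = 37359 - -44 = 37359 + 44 = 37403$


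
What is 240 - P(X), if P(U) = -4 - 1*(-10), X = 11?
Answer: 234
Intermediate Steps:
P(U) = 6 (P(U) = -4 + 10 = 6)
240 - P(X) = 240 - 1*6 = 240 - 6 = 234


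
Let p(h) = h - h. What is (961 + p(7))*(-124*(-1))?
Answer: 119164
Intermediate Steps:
p(h) = 0
(961 + p(7))*(-124*(-1)) = (961 + 0)*(-124*(-1)) = 961*124 = 119164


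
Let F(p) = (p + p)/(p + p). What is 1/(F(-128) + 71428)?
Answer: 1/71429 ≈ 1.4000e-5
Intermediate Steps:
F(p) = 1 (F(p) = (2*p)/((2*p)) = (2*p)*(1/(2*p)) = 1)
1/(F(-128) + 71428) = 1/(1 + 71428) = 1/71429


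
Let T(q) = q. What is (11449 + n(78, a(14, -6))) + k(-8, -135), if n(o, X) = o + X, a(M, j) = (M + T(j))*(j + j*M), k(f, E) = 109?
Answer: 10916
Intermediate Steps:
a(M, j) = (M + j)*(j + M*j) (a(M, j) = (M + j)*(j + j*M) = (M + j)*(j + M*j))
n(o, X) = X + o
(11449 + n(78, a(14, -6))) + k(-8, -135) = (11449 + (-6*(14 - 6 + 14**2 + 14*(-6)) + 78)) + 109 = (11449 + (-6*(14 - 6 + 196 - 84) + 78)) + 109 = (11449 + (-6*120 + 78)) + 109 = (11449 + (-720 + 78)) + 109 = (11449 - 642) + 109 = 10807 + 109 = 10916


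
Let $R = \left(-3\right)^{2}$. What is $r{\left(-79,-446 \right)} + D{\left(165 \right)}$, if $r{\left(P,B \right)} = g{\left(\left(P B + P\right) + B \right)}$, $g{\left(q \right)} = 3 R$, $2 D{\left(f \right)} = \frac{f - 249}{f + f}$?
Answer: $\frac{1478}{55} \approx 26.873$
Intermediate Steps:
$D{\left(f \right)} = \frac{-249 + f}{4 f}$ ($D{\left(f \right)} = \frac{\left(f - 249\right) \frac{1}{f + f}}{2} = \frac{\left(-249 + f\right) \frac{1}{2 f}}{2} = \frac{\frac{1}{2} \frac{1}{f} \left(-249 + f\right)}{2} = \frac{-249 + f}{4 f}$)
$R = 9$
$g{\left(q \right)} = 27$ ($g{\left(q \right)} = 3 \cdot 9 = 27$)
$r{\left(P,B \right)} = 27$
$r{\left(-79,-446 \right)} + D{\left(165 \right)} = 27 + \frac{-249 + 165}{4 \cdot 165} = 27 + \frac{1}{4} \cdot \frac{1}{165} \left(-84\right) = 27 - \frac{7}{55} = \frac{1478}{55}$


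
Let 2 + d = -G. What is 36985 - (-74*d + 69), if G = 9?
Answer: 36102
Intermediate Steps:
d = -11 (d = -2 - 1*9 = -2 - 9 = -11)
36985 - (-74*d + 69) = 36985 - (-74*(-11) + 69) = 36985 - (814 + 69) = 36985 - 1*883 = 36985 - 883 = 36102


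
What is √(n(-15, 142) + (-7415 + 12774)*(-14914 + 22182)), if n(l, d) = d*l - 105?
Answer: √38946977 ≈ 6240.8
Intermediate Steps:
n(l, d) = -105 + d*l
√(n(-15, 142) + (-7415 + 12774)*(-14914 + 22182)) = √((-105 + 142*(-15)) + (-7415 + 12774)*(-14914 + 22182)) = √((-105 - 2130) + 5359*7268) = √(-2235 + 38949212) = √38946977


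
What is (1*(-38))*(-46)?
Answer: 1748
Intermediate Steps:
(1*(-38))*(-46) = -38*(-46) = 1748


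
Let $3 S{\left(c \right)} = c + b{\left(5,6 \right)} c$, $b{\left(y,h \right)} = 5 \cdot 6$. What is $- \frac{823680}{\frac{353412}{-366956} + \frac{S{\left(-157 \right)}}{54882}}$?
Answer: $\frac{12441241113649920}{14993461751} \approx 8.2978 \cdot 10^{5}$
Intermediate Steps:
$b{\left(y,h \right)} = 30$
$S{\left(c \right)} = \frac{31 c}{3}$ ($S{\left(c \right)} = \frac{c + 30 c}{3} = \frac{31 c}{3}$)
$- \frac{823680}{\frac{353412}{-366956} + \frac{S{\left(-157 \right)}}{54882}} = - \frac{823680}{\frac{353412}{-366956} + \frac{\frac{31}{3} \left(-157\right)}{54882}} = - \frac{823680}{353412 \left(- \frac{1}{366956}\right) - \frac{4867}{164646}} = - \frac{823680}{- \frac{88353}{91739} - \frac{4867}{164646}} = - \frac{823680}{- \frac{14993461751}{15104459394}} = \left(-823680\right) \left(- \frac{15104459394}{14993461751}\right) = \frac{12441241113649920}{14993461751}$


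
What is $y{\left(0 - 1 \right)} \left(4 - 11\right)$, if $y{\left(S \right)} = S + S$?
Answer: $14$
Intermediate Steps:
$y{\left(S \right)} = 2 S$
$y{\left(0 - 1 \right)} \left(4 - 11\right) = 2 \left(0 - 1\right) \left(4 - 11\right) = 2 \left(0 - 1\right) \left(-7\right) = 2 \left(-1\right) \left(-7\right) = \left(-2\right) \left(-7\right) = 14$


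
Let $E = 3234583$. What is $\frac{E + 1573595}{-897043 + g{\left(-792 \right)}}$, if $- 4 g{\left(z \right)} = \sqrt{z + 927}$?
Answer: $- \frac{69010278682464}{12874978301449} + \frac{57698136 \sqrt{15}}{12874978301449} \approx -5.36$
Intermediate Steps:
$g{\left(z \right)} = - \frac{\sqrt{927 + z}}{4}$ ($g{\left(z \right)} = - \frac{\sqrt{z + 927}}{4} = - \frac{\sqrt{927 + z}}{4}$)
$\frac{E + 1573595}{-897043 + g{\left(-792 \right)}} = \frac{3234583 + 1573595}{-897043 - \frac{\sqrt{927 - 792}}{4}} = \frac{4808178}{-897043 - \frac{\sqrt{135}}{4}} = \frac{4808178}{-897043 - \frac{3 \sqrt{15}}{4}}$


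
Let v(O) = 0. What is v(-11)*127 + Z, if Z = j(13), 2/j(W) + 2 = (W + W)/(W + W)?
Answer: -2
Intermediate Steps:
j(W) = -2 (j(W) = 2/(-2 + (W + W)/(W + W)) = 2/(-2 + (2*W)/((2*W))) = 2/(-2 + (2*W)*(1/(2*W))) = 2/(-2 + 1) = 2/(-1) = 2*(-1) = -2)
Z = -2
v(-11)*127 + Z = 0*127 - 2 = 0 - 2 = -2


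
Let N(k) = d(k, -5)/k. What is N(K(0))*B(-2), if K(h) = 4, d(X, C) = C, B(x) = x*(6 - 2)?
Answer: 10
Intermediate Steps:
B(x) = 4*x (B(x) = x*4 = 4*x)
N(k) = -5/k
N(K(0))*B(-2) = (-5/4)*(4*(-2)) = -5*1/4*(-8) = -5/4*(-8) = 10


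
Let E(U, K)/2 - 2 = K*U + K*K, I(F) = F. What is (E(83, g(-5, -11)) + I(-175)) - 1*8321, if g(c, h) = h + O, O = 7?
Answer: -9124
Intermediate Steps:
g(c, h) = 7 + h (g(c, h) = h + 7 = 7 + h)
E(U, K) = 4 + 2*K**2 + 2*K*U (E(U, K) = 4 + 2*(K*U + K*K) = 4 + 2*(K*U + K**2) = 4 + 2*(K**2 + K*U) = 4 + (2*K**2 + 2*K*U) = 4 + 2*K**2 + 2*K*U)
(E(83, g(-5, -11)) + I(-175)) - 1*8321 = ((4 + 2*(7 - 11)**2 + 2*(7 - 11)*83) - 175) - 1*8321 = ((4 + 2*(-4)**2 + 2*(-4)*83) - 175) - 8321 = ((4 + 2*16 - 664) - 175) - 8321 = ((4 + 32 - 664) - 175) - 8321 = (-628 - 175) - 8321 = -803 - 8321 = -9124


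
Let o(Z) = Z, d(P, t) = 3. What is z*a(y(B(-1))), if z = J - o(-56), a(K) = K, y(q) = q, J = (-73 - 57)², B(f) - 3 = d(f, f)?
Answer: 101736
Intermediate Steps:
B(f) = 6 (B(f) = 3 + 3 = 6)
J = 16900 (J = (-130)² = 16900)
z = 16956 (z = 16900 - 1*(-56) = 16900 + 56 = 16956)
z*a(y(B(-1))) = 16956*6 = 101736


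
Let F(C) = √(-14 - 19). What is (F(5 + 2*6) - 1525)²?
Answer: (1525 - I*√33)² ≈ 2.3256e+6 - 1.752e+4*I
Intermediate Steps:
F(C) = I*√33 (F(C) = √(-33) = I*√33)
(F(5 + 2*6) - 1525)² = (I*√33 - 1525)² = (-1525 + I*√33)²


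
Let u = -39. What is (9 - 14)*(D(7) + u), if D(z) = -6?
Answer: 225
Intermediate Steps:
(9 - 14)*(D(7) + u) = (9 - 14)*(-6 - 39) = -5*(-45) = 225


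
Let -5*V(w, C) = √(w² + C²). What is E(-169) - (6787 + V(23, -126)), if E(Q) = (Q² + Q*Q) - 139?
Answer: 50196 + √16405/5 ≈ 50222.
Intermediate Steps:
V(w, C) = -√(C² + w²)/5 (V(w, C) = -√(w² + C²)/5 = -√(C² + w²)/5)
E(Q) = -139 + 2*Q² (E(Q) = (Q² + Q²) - 139 = 2*Q² - 139 = -139 + 2*Q²)
E(-169) - (6787 + V(23, -126)) = (-139 + 2*(-169)²) - (6787 - √((-126)² + 23²)/5) = (-139 + 2*28561) - (6787 - √(15876 + 529)/5) = (-139 + 57122) - (6787 - √16405/5) = 56983 + (-6787 + √16405/5) = 50196 + √16405/5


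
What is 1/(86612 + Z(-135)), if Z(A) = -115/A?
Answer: 27/2338547 ≈ 1.1546e-5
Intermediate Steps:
1/(86612 + Z(-135)) = 1/(86612 - 115/(-135)) = 1/(86612 - 115*(-1/135)) = 1/(86612 + 23/27) = 1/(2338547/27) = 27/2338547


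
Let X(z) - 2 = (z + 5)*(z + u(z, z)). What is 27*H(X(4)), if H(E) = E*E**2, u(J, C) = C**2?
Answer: 162771336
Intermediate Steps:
X(z) = 2 + (5 + z)*(z + z**2) (X(z) = 2 + (z + 5)*(z + z**2) = 2 + (5 + z)*(z + z**2))
H(E) = E**3
27*H(X(4)) = 27*(2 + 4**3 + 5*4 + 6*4**2)**3 = 27*(2 + 64 + 20 + 6*16)**3 = 27*(2 + 64 + 20 + 96)**3 = 27*182**3 = 27*6028568 = 162771336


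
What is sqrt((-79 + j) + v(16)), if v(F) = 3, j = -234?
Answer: I*sqrt(310) ≈ 17.607*I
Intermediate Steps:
sqrt((-79 + j) + v(16)) = sqrt((-79 - 234) + 3) = sqrt(-313 + 3) = sqrt(-310) = I*sqrt(310)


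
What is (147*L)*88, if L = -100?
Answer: -1293600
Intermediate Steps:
(147*L)*88 = (147*(-100))*88 = -14700*88 = -1293600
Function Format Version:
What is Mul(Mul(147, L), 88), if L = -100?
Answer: -1293600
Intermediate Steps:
Mul(Mul(147, L), 88) = Mul(Mul(147, -100), 88) = Mul(-14700, 88) = -1293600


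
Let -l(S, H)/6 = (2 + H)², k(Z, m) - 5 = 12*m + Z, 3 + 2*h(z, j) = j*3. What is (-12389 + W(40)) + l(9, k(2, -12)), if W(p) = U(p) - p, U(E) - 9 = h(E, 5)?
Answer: -121764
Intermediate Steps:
h(z, j) = -3/2 + 3*j/2 (h(z, j) = -3/2 + (j*3)/2 = -3/2 + (3*j)/2 = -3/2 + 3*j/2)
k(Z, m) = 5 + Z + 12*m (k(Z, m) = 5 + (12*m + Z) = 5 + (Z + 12*m) = 5 + Z + 12*m)
l(S, H) = -6*(2 + H)²
U(E) = 15 (U(E) = 9 + (-3/2 + (3/2)*5) = 9 + (-3/2 + 15/2) = 9 + 6 = 15)
W(p) = 15 - p
(-12389 + W(40)) + l(9, k(2, -12)) = (-12389 + (15 - 1*40)) - 6*(2 + (5 + 2 + 12*(-12)))² = (-12389 + (15 - 40)) - 6*(2 + (5 + 2 - 144))² = (-12389 - 25) - 6*(2 - 137)² = -12414 - 6*(-135)² = -12414 - 6*18225 = -12414 - 109350 = -121764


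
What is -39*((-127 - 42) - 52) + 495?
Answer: 9114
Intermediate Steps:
-39*((-127 - 42) - 52) + 495 = -39*(-169 - 52) + 495 = -39*(-221) + 495 = 8619 + 495 = 9114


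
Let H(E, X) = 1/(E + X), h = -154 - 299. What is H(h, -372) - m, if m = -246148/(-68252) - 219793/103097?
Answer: -2141769651361/1451293891575 ≈ -1.4758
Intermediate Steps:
h = -453
m = 2593952130/1759144111 (m = -246148*(-1/68252) - 219793*1/103097 = 61537/17063 - 219793/103097 = 2593952130/1759144111 ≈ 1.4746)
H(h, -372) - m = 1/(-453 - 372) - 1*2593952130/1759144111 = 1/(-825) - 2593952130/1759144111 = -1/825 - 2593952130/1759144111 = -2141769651361/1451293891575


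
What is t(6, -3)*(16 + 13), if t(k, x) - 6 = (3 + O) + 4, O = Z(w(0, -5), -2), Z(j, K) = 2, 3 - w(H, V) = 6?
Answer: 435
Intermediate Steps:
w(H, V) = -3 (w(H, V) = 3 - 1*6 = 3 - 6 = -3)
O = 2
t(k, x) = 15 (t(k, x) = 6 + ((3 + 2) + 4) = 6 + (5 + 4) = 6 + 9 = 15)
t(6, -3)*(16 + 13) = 15*(16 + 13) = 15*29 = 435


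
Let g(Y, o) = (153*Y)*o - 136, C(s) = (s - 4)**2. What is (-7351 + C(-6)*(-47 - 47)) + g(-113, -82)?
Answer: 1400811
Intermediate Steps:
C(s) = (-4 + s)**2
g(Y, o) = -136 + 153*Y*o (g(Y, o) = 153*Y*o - 136 = -136 + 153*Y*o)
(-7351 + C(-6)*(-47 - 47)) + g(-113, -82) = (-7351 + (-4 - 6)**2*(-47 - 47)) + (-136 + 153*(-113)*(-82)) = (-7351 + (-10)**2*(-94)) + (-136 + 1417698) = (-7351 + 100*(-94)) + 1417562 = (-7351 - 9400) + 1417562 = -16751 + 1417562 = 1400811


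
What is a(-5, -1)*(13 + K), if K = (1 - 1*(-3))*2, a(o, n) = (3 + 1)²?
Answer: 336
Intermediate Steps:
a(o, n) = 16 (a(o, n) = 4² = 16)
K = 8 (K = (1 + 3)*2 = 4*2 = 8)
a(-5, -1)*(13 + K) = 16*(13 + 8) = 16*21 = 336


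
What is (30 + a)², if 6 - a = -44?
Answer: 6400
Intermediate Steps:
a = 50 (a = 6 - 1*(-44) = 6 + 44 = 50)
(30 + a)² = (30 + 50)² = 80² = 6400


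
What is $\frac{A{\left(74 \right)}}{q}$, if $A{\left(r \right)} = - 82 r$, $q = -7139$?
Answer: $\frac{6068}{7139} \approx 0.84998$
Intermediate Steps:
$\frac{A{\left(74 \right)}}{q} = \frac{\left(-82\right) 74}{-7139} = \left(-6068\right) \left(- \frac{1}{7139}\right) = \frac{6068}{7139}$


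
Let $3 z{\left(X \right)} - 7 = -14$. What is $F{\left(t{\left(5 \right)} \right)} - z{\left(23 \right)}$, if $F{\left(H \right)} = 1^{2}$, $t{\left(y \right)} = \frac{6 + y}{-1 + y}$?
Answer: $\frac{10}{3} \approx 3.3333$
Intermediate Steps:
$t{\left(y \right)} = \frac{6 + y}{-1 + y}$
$z{\left(X \right)} = - \frac{7}{3}$ ($z{\left(X \right)} = \frac{7}{3} + \frac{1}{3} \left(-14\right) = \frac{7}{3} - \frac{14}{3} = - \frac{7}{3}$)
$F{\left(H \right)} = 1$
$F{\left(t{\left(5 \right)} \right)} - z{\left(23 \right)} = 1 - - \frac{7}{3} = 1 + \frac{7}{3} = \frac{10}{3}$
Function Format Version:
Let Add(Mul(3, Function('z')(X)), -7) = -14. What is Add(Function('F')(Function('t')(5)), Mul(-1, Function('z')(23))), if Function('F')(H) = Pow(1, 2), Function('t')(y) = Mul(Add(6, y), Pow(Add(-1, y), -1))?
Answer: Rational(10, 3) ≈ 3.3333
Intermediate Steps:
Function('t')(y) = Mul(Pow(Add(-1, y), -1), Add(6, y))
Function('z')(X) = Rational(-7, 3) (Function('z')(X) = Add(Rational(7, 3), Mul(Rational(1, 3), -14)) = Add(Rational(7, 3), Rational(-14, 3)) = Rational(-7, 3))
Function('F')(H) = 1
Add(Function('F')(Function('t')(5)), Mul(-1, Function('z')(23))) = Add(1, Mul(-1, Rational(-7, 3))) = Add(1, Rational(7, 3)) = Rational(10, 3)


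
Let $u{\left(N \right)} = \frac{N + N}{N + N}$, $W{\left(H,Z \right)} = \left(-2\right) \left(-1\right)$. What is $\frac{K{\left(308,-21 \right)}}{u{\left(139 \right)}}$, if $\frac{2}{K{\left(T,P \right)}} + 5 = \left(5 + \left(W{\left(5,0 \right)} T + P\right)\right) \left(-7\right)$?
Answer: $- \frac{2}{4205} \approx -0.00047562$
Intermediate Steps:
$W{\left(H,Z \right)} = 2$
$u{\left(N \right)} = 1$ ($u{\left(N \right)} = \frac{2 N}{2 N} = 2 N \frac{1}{2 N} = 1$)
$K{\left(T,P \right)} = \frac{2}{-40 - 14 T - 7 P}$ ($K{\left(T,P \right)} = \frac{2}{-5 + \left(5 + \left(2 T + P\right)\right) \left(-7\right)} = \frac{2}{-5 + \left(5 + \left(P + 2 T\right)\right) \left(-7\right)} = \frac{2}{-5 + \left(5 + P + 2 T\right) \left(-7\right)} = \frac{2}{-5 - \left(35 + 7 P + 14 T\right)} = \frac{2}{-40 - 14 T - 7 P}$)
$\frac{K{\left(308,-21 \right)}}{u{\left(139 \right)}} = \frac{\left(-2\right) \frac{1}{40 + 7 \left(-21\right) + 14 \cdot 308}}{1} = - \frac{2}{40 - 147 + 4312} \cdot 1 = - \frac{2}{4205} \cdot 1 = \left(-2\right) \frac{1}{4205} \cdot 1 = \left(- \frac{2}{4205}\right) 1 = - \frac{2}{4205}$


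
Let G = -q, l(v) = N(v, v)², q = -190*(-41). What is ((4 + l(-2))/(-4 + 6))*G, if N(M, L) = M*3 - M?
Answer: -77900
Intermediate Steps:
N(M, L) = 2*M (N(M, L) = 3*M - M = 2*M)
q = 7790
l(v) = 4*v² (l(v) = (2*v)² = 4*v²)
G = -7790 (G = -1*7790 = -7790)
((4 + l(-2))/(-4 + 6))*G = ((4 + 4*(-2)²)/(-4 + 6))*(-7790) = ((4 + 4*4)/2)*(-7790) = ((4 + 16)*(½))*(-7790) = (20*(½))*(-7790) = 10*(-7790) = -77900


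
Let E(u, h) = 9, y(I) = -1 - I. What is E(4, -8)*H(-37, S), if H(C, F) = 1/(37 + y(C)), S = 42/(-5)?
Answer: 9/73 ≈ 0.12329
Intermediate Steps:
S = -42/5 (S = 42*(-1/5) = -42/5 ≈ -8.4000)
H(C, F) = 1/(36 - C) (H(C, F) = 1/(37 + (-1 - C)) = 1/(36 - C))
E(4, -8)*H(-37, S) = 9*(-1/(-36 - 37)) = 9*(-1/(-73)) = 9*(-1*(-1/73)) = 9*(1/73) = 9/73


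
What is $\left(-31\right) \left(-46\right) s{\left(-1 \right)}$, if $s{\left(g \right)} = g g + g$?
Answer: $0$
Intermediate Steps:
$s{\left(g \right)} = g + g^{2}$ ($s{\left(g \right)} = g^{2} + g = g + g^{2}$)
$\left(-31\right) \left(-46\right) s{\left(-1 \right)} = \left(-31\right) \left(-46\right) \left(- (1 - 1)\right) = 1426 \left(\left(-1\right) 0\right) = 1426 \cdot 0 = 0$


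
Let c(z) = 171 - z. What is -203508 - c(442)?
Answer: -203237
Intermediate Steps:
-203508 - c(442) = -203508 - (171 - 1*442) = -203508 - (171 - 442) = -203508 - 1*(-271) = -203508 + 271 = -203237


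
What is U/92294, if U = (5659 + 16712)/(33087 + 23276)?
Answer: 22371/5201966722 ≈ 4.3005e-6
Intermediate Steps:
U = 22371/56363 ≈ 0.39691
U/92294 = (22371/56363)/92294 = (22371/56363)*(1/92294) = 22371/5201966722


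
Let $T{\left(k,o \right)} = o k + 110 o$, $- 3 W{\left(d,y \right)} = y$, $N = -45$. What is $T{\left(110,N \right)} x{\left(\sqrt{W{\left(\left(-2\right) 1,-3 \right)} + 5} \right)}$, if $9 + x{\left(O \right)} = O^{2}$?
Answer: $29700$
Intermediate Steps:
$W{\left(d,y \right)} = - \frac{y}{3}$
$x{\left(O \right)} = -9 + O^{2}$
$T{\left(k,o \right)} = 110 o + k o$ ($T{\left(k,o \right)} = k o + 110 o = 110 o + k o$)
$T{\left(110,N \right)} x{\left(\sqrt{W{\left(\left(-2\right) 1,-3 \right)} + 5} \right)} = - 45 \left(110 + 110\right) \left(-9 + \left(\sqrt{\left(- \frac{1}{3}\right) \left(-3\right) + 5}\right)^{2}\right) = \left(-45\right) 220 \left(-9 + \left(\sqrt{1 + 5}\right)^{2}\right) = - 9900 \left(-9 + \left(\sqrt{6}\right)^{2}\right) = - 9900 \left(-9 + 6\right) = \left(-9900\right) \left(-3\right) = 29700$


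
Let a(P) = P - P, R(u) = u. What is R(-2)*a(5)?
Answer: 0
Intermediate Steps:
a(P) = 0
R(-2)*a(5) = -2*0 = 0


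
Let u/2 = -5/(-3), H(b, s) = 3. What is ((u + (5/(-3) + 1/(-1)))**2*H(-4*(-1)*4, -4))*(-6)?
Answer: -8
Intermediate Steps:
u = 10/3 (u = 2*(-5/(-3)) = 2*(-5*(-1/3)) = 2*(5/3) = 10/3 ≈ 3.3333)
((u + (5/(-3) + 1/(-1)))**2*H(-4*(-1)*4, -4))*(-6) = ((10/3 + (5/(-3) + 1/(-1)))**2*3)*(-6) = ((10/3 + (5*(-1/3) + 1*(-1)))**2*3)*(-6) = ((10/3 + (-5/3 - 1))**2*3)*(-6) = ((10/3 - 8/3)**2*3)*(-6) = ((2/3)**2*3)*(-6) = ((4/9)*3)*(-6) = (4/3)*(-6) = -8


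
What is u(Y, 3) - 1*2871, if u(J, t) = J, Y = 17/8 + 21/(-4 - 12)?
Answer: -45923/16 ≈ -2870.2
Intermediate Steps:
Y = 13/16 (Y = 17*(1/8) + 21/(-16) = 17/8 + 21*(-1/16) = 17/8 - 21/16 = 13/16 ≈ 0.81250)
u(Y, 3) - 1*2871 = 13/16 - 1*2871 = 13/16 - 2871 = -45923/16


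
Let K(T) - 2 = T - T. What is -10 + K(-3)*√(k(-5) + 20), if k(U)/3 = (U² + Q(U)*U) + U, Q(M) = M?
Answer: -10 + 2*√155 ≈ 14.900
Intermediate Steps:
k(U) = 3*U + 6*U² (k(U) = 3*((U² + U*U) + U) = 3*((U² + U²) + U) = 3*(2*U² + U) = 3*(U + 2*U²) = 3*U + 6*U²)
K(T) = 2 (K(T) = 2 + (T - T) = 2 + 0 = 2)
-10 + K(-3)*√(k(-5) + 20) = -10 + 2*√(3*(-5)*(1 + 2*(-5)) + 20) = -10 + 2*√(3*(-5)*(1 - 10) + 20) = -10 + 2*√(3*(-5)*(-9) + 20) = -10 + 2*√(135 + 20) = -10 + 2*√155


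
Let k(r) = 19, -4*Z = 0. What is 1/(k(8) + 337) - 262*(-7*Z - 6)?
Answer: 559633/356 ≈ 1572.0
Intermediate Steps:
Z = 0 (Z = -¼*0 = 0)
1/(k(8) + 337) - 262*(-7*Z - 6) = 1/(19 + 337) - 262*(-7*0 - 6) = 1/356 - 262*(0 - 6) = 1/356 - 262*(-6) = 1/356 + 1572 = 559633/356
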